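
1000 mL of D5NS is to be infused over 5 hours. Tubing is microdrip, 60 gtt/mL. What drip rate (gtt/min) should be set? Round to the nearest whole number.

1000 mL ÷ (5 hr × 60 = 300 min) = 3.333333 mL/min
3.333333 mL/min × 60 gtt/mL = 200 gtt/min

200 gtt/min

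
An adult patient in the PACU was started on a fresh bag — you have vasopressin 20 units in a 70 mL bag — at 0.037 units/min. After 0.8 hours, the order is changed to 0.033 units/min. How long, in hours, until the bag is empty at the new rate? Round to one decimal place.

Initial rate:
0.037 units/min × 60 min/hr = 2.22 units/hr
Concentration = 20 units ÷ 70 mL = 0.2857143 units/mL
Rate = 2.22 units/hr ÷ 0.2857143 units/mL = 7.77 mL/hr
Volume infused so far = 7.77 mL/hr × 0.8 hr = 6.216 mL
Volume remaining = 70 − 6.216 = 63.784 mL
New rate:
0.033 units/min × 60 min/hr = 1.98 units/hr
Rate = 1.98 units/hr ÷ 0.2857143 units/mL = 6.93 mL/hr
Time remaining = 63.784 mL ÷ 6.93 mL/hr = 9.20404 hr

9.2 hours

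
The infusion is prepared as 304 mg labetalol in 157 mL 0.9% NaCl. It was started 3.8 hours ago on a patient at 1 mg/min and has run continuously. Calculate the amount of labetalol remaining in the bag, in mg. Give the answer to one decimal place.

76.0 mg

1 mg/min × 60 min/hr = 60 mg/hr
Concentration = 304 mg ÷ 157 mL = 1.936306 mg/mL
Rate = 60 mg/hr ÷ 1.936306 mg/mL = 30.98684 mL/hr
Volume infused = 30.98684 mL/hr × 3.8 hr = 117.75 mL
Volume remaining = 157 − 117.75 = 39.25 mL
Drug remaining = 39.25 mL × 1.936306 mg/mL = 76 mg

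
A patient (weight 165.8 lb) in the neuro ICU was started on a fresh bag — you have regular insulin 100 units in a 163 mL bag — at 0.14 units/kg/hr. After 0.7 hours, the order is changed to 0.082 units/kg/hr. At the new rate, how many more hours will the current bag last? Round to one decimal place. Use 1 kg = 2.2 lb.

15.0 hours

Initial rate:
Weight = 165.8 lb ÷ 2.2 lb/kg = 75.36364 kg
Dose = 0.14 units/kg/hr × 75.36364 kg = 10.55091 units/hr
Concentration = 100 units ÷ 163 mL = 0.6134969 units/mL
Rate = 10.55091 units/hr ÷ 0.6134969 units/mL = 17.19798 mL/hr
Volume infused so far = 17.19798 mL/hr × 0.7 hr = 12.03859 mL
Volume remaining = 163 − 12.03859 = 150.9614 mL
New rate:
Dose = 0.082 units/kg/hr × 75.36364 kg = 6.179818 units/hr
Rate = 6.179818 units/hr ÷ 0.6134969 units/mL = 10.0731 mL/hr
Time remaining = 150.9614 mL ÷ 10.0731 mL/hr = 14.98658 hr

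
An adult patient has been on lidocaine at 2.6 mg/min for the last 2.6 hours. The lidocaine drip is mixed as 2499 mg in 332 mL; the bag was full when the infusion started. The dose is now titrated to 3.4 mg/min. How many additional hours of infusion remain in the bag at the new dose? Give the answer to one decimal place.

10.3 hours

Initial rate:
2.6 mg/min × 60 min/hr = 156 mg/hr
Concentration = 2499 mg ÷ 332 mL = 7.527108 mg/mL
Rate = 156 mg/hr ÷ 7.527108 mg/mL = 20.72509 mL/hr
Volume infused so far = 20.72509 mL/hr × 2.6 hr = 53.88523 mL
Volume remaining = 332 − 53.88523 = 278.1148 mL
New rate:
3.4 mg/min × 60 min/hr = 204 mg/hr
Rate = 204 mg/hr ÷ 7.527108 mg/mL = 27.10204 mL/hr
Time remaining = 278.1148 mL ÷ 27.10204 mL/hr = 10.26176 hr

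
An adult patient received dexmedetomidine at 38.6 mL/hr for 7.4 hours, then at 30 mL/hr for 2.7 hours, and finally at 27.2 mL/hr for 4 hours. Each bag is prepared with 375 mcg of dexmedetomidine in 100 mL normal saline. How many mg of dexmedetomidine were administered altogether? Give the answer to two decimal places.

Concentration = 375 mcg ÷ 100 mL = 3.75 mcg/mL
Stage 1: 38.6 mL/hr × 7.4 hr = 285.64 mL → 285.64 mL × 3.75 mcg/mL = 1071.15 mcg
Stage 2: 30 mL/hr × 2.7 hr = 81 mL → 81 mL × 3.75 mcg/mL = 303.75 mcg
Stage 3: 27.2 mL/hr × 4 hr = 108.8 mL → 108.8 mL × 3.75 mcg/mL = 408 mcg
Total = 1071.15 + 303.75 + 408 = 1782.9 mcg = 1.7829 mg

1.78 mg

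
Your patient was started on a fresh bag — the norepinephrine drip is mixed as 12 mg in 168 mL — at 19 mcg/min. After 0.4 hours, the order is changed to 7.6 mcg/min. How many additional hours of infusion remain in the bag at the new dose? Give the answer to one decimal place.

25.3 hours

Initial rate:
19 mcg/min × 60 min/hr = 1140 mcg/hr
Concentration = 12 mg ÷ 168 mL = 0.07142857 mg/mL = 71.42857 mcg/mL
Rate = 1140 mcg/hr ÷ 71.42857 mcg/mL = 15.96 mL/hr
Volume infused so far = 15.96 mL/hr × 0.4 hr = 6.384 mL
Volume remaining = 168 − 6.384 = 161.616 mL
New rate:
7.6 mcg/min × 60 min/hr = 456 mcg/hr
Rate = 456 mcg/hr ÷ 71.42857 mcg/mL = 6.384 mL/hr
Time remaining = 161.616 mL ÷ 6.384 mL/hr = 25.31579 hr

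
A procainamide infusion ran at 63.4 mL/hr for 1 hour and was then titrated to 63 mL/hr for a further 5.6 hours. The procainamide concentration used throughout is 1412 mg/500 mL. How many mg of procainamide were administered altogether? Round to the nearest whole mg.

Concentration = 1412 mg ÷ 500 mL = 2.824 mg/mL
Stage 1: 63.4 mL/hr × 1 hr = 63.4 mL → 63.4 mL × 2.824 mg/mL = 179.0416 mg
Stage 2: 63 mL/hr × 5.6 hr = 352.8 mL → 352.8 mL × 2.824 mg/mL = 996.3072 mg
Total = 179.0416 + 996.3072 = 1175.349 mg

1175 mg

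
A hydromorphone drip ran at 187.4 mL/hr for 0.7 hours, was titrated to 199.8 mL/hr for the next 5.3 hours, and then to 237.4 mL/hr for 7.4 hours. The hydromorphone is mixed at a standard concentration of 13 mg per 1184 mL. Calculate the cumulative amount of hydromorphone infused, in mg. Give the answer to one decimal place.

Concentration = 13 mg ÷ 1184 mL = 0.01097973 mg/mL
Stage 1: 187.4 mL/hr × 0.7 hr = 131.18 mL → 131.18 mL × 0.01097973 mg/mL = 1.440321 mg
Stage 2: 199.8 mL/hr × 5.3 hr = 1058.94 mL → 1058.94 mL × 0.01097973 mg/mL = 11.62688 mg
Stage 3: 237.4 mL/hr × 7.4 hr = 1756.76 mL → 1756.76 mL × 0.01097973 mg/mL = 19.28875 mg
Total = 1.440321 + 11.62688 + 19.28875 = 32.35595 mg

32.4 mg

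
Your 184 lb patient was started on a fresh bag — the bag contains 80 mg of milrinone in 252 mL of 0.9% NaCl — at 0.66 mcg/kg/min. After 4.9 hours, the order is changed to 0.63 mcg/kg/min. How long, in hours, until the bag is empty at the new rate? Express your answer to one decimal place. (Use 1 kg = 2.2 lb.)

20.2 hours

Initial rate:
Weight = 184 lb ÷ 2.2 lb/kg = 83.63636 kg
Dose = 0.66 mcg/kg/min × 83.63636 kg = 55.2 mcg/min
55.2 mcg/min × 60 min/hr = 3312 mcg/hr
Concentration = 80 mg ÷ 252 mL = 0.3174603 mg/mL = 317.4603 mcg/mL
Rate = 3312 mcg/hr ÷ 317.4603 mcg/mL = 10.4328 mL/hr
Volume infused so far = 10.4328 mL/hr × 4.9 hr = 51.12072 mL
Volume remaining = 252 − 51.12072 = 200.8793 mL
New rate:
Dose = 0.63 mcg/kg/min × 83.63636 kg = 52.69091 mcg/min
52.69091 mcg/min × 60 min/hr = 3161.455 mcg/hr
Rate = 3161.455 mcg/hr ÷ 317.4603 mcg/mL = 9.958582 mL/hr
Time remaining = 200.8793 mL ÷ 9.958582 mL/hr = 20.17147 hr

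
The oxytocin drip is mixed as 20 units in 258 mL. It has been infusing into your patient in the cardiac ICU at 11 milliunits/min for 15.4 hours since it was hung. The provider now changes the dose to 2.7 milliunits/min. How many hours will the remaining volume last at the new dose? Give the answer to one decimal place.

Initial rate:
11 milliunits/min × 60 min/hr = 660 milliunits/hr
Concentration = 20 units ÷ 258 mL = 0.07751938 units/mL = 77.51938 milliunits/mL
Rate = 660 milliunits/hr ÷ 77.51938 milliunits/mL = 8.514 mL/hr
Volume infused so far = 8.514 mL/hr × 15.4 hr = 131.1156 mL
Volume remaining = 258 − 131.1156 = 126.8844 mL
New rate:
2.7 milliunits/min × 60 min/hr = 162 milliunits/hr
Rate = 162 milliunits/hr ÷ 77.51938 milliunits/mL = 2.0898 mL/hr
Time remaining = 126.8844 mL ÷ 2.0898 mL/hr = 60.71605 hr

60.7 hours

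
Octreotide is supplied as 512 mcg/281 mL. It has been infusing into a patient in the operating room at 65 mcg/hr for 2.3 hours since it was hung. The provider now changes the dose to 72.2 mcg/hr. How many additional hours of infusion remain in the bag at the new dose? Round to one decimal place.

5.0 hours

Initial rate:
Concentration = 512 mcg ÷ 281 mL = 1.822064 mcg/mL
Rate = 65 mcg/hr ÷ 1.822064 mcg/mL = 35.67383 mL/hr
Volume infused so far = 35.67383 mL/hr × 2.3 hr = 82.0498 mL
Volume remaining = 281 − 82.0498 = 198.9502 mL
New rate:
Rate = 72.2 mcg/hr ÷ 1.822064 mcg/mL = 39.62539 mL/hr
Time remaining = 198.9502 mL ÷ 39.62539 mL/hr = 5.020776 hr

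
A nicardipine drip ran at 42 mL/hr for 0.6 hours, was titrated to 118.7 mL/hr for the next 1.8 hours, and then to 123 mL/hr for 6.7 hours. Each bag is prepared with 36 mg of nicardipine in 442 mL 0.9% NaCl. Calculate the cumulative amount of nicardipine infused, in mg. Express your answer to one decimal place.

86.6 mg

Concentration = 36 mg ÷ 442 mL = 0.08144796 mg/mL
Stage 1: 42 mL/hr × 0.6 hr = 25.2 mL → 25.2 mL × 0.08144796 mg/mL = 2.052489 mg
Stage 2: 118.7 mL/hr × 1.8 hr = 213.66 mL → 213.66 mL × 0.08144796 mg/mL = 17.40217 mg
Stage 3: 123 mL/hr × 6.7 hr = 824.1 mL → 824.1 mL × 0.08144796 mg/mL = 67.12127 mg
Total = 2.052489 + 17.40217 + 67.12127 = 86.57593 mg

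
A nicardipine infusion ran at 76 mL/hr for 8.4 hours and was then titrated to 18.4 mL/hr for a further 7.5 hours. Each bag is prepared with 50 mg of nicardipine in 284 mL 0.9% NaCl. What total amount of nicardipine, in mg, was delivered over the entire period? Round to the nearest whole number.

137 mg

Concentration = 50 mg ÷ 284 mL = 0.1760563 mg/mL
Stage 1: 76 mL/hr × 8.4 hr = 638.4 mL → 638.4 mL × 0.1760563 mg/mL = 112.3944 mg
Stage 2: 18.4 mL/hr × 7.5 hr = 138 mL → 138 mL × 0.1760563 mg/mL = 24.29577 mg
Total = 112.3944 + 24.29577 = 136.6901 mg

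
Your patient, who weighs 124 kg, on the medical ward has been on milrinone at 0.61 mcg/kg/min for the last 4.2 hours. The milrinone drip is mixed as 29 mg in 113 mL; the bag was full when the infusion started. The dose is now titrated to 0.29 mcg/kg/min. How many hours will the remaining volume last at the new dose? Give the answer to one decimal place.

4.6 hours

Initial rate:
Dose = 0.61 mcg/kg/min × 124 kg = 75.64 mcg/min
75.64 mcg/min × 60 min/hr = 4538.4 mcg/hr
Concentration = 29 mg ÷ 113 mL = 0.2566372 mg/mL = 256.6372 mcg/mL
Rate = 4538.4 mcg/hr ÷ 256.6372 mcg/mL = 17.68411 mL/hr
Volume infused so far = 17.68411 mL/hr × 4.2 hr = 74.27326 mL
Volume remaining = 113 − 74.27326 = 38.72674 mL
New rate:
Dose = 0.29 mcg/kg/min × 124 kg = 35.96 mcg/min
35.96 mcg/min × 60 min/hr = 2157.6 mcg/hr
Rate = 2157.6 mcg/hr ÷ 256.6372 mcg/mL = 8.4072 mL/hr
Time remaining = 38.72674 mL ÷ 8.4072 mL/hr = 4.606377 hr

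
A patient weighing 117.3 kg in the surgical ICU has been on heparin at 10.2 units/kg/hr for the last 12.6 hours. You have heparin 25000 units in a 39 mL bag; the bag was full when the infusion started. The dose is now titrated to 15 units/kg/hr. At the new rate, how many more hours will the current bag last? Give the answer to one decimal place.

5.6 hours

Initial rate:
Dose = 10.2 units/kg/hr × 117.3 kg = 1196.46 units/hr
Concentration = 25000 units ÷ 39 mL = 641.0256 units/mL
Rate = 1196.46 units/hr ÷ 641.0256 units/mL = 1.866478 mL/hr
Volume infused so far = 1.866478 mL/hr × 12.6 hr = 23.51762 mL
Volume remaining = 39 − 23.51762 = 15.48238 mL
New rate:
Dose = 15 units/kg/hr × 117.3 kg = 1759.5 units/hr
Rate = 1759.5 units/hr ÷ 641.0256 units/mL = 2.74482 mL/hr
Time remaining = 15.48238 mL ÷ 2.74482 mL/hr = 5.640582 hr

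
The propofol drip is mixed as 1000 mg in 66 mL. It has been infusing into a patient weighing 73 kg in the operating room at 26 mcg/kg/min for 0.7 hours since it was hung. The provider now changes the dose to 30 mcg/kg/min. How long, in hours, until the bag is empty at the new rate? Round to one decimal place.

7.0 hours

Initial rate:
Dose = 26 mcg/kg/min × 73 kg = 1898 mcg/min
1898 mcg/min × 60 min/hr = 113880 mcg/hr
Concentration = 1000 mg ÷ 66 mL = 15.15152 mg/mL = 15151.52 mcg/mL
Rate = 113880 mcg/hr ÷ 15151.52 mcg/mL = 7.51608 mL/hr
Volume infused so far = 7.51608 mL/hr × 0.7 hr = 5.261256 mL
Volume remaining = 66 − 5.261256 = 60.73874 mL
New rate:
Dose = 30 mcg/kg/min × 73 kg = 2190 mcg/min
2190 mcg/min × 60 min/hr = 131400 mcg/hr
Rate = 131400 mcg/hr ÷ 15151.52 mcg/mL = 8.6724 mL/hr
Time remaining = 60.73874 mL ÷ 8.6724 mL/hr = 7.003683 hr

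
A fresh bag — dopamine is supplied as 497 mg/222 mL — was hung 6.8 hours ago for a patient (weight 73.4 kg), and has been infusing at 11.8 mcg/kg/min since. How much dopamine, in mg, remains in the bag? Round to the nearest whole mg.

Dose = 11.8 mcg/kg/min × 73.4 kg = 866.12 mcg/min
866.12 mcg/min × 60 min/hr = 51967.2 mcg/hr
Concentration = 497 mg ÷ 222 mL = 2.238739 mg/mL = 2238.739 mcg/mL
Rate = 51967.2 mcg/hr ÷ 2238.739 mcg/mL = 23.21271 mL/hr
Volume infused = 23.21271 mL/hr × 6.8 hr = 157.8464 mL
Volume remaining = 222 − 157.8464 = 64.15355 mL
Drug remaining = 64.15355 mL × 2238.739 mcg/mL = 143623 mcg = 143.623 mg

144 mg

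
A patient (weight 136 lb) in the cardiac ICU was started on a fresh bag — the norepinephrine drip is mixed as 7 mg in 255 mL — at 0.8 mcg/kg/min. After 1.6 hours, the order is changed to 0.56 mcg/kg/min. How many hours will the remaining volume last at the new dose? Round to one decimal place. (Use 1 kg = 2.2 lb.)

Initial rate:
Weight = 136 lb ÷ 2.2 lb/kg = 61.81818 kg
Dose = 0.8 mcg/kg/min × 61.81818 kg = 49.45455 mcg/min
49.45455 mcg/min × 60 min/hr = 2967.273 mcg/hr
Concentration = 7 mg ÷ 255 mL = 0.02745098 mg/mL = 27.45098 mcg/mL
Rate = 2967.273 mcg/hr ÷ 27.45098 mcg/mL = 108.0935 mL/hr
Volume infused so far = 108.0935 mL/hr × 1.6 hr = 172.9496 mL
Volume remaining = 255 − 172.9496 = 82.05039 mL
New rate:
Dose = 0.56 mcg/kg/min × 61.81818 kg = 34.61818 mcg/min
34.61818 mcg/min × 60 min/hr = 2077.091 mcg/hr
Rate = 2077.091 mcg/hr ÷ 27.45098 mcg/mL = 75.66545 mL/hr
Time remaining = 82.05039 mL ÷ 75.66545 mL/hr = 1.084384 hr

1.1 hours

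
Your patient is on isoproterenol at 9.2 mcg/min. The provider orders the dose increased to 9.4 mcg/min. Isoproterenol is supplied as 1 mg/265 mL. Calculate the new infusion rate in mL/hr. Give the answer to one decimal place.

9.4 mcg/min × 60 min/hr = 564 mcg/hr
Concentration = 1 mg ÷ 265 mL = 0.003773585 mg/mL = 3.773585 mcg/mL
Rate = 564 mcg/hr ÷ 3.773585 mcg/mL = 149.46 mL/hr

149.5 mL/hr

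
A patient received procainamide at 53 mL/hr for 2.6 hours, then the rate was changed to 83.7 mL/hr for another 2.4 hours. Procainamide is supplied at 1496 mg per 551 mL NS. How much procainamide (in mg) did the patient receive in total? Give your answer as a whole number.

Concentration = 1496 mg ÷ 551 mL = 2.715064 mg/mL
Stage 1: 53 mL/hr × 2.6 hr = 137.8 mL → 137.8 mL × 2.715064 mg/mL = 374.1358 mg
Stage 2: 83.7 mL/hr × 2.4 hr = 200.88 mL → 200.88 mL × 2.715064 mg/mL = 545.402 mg
Total = 374.1358 + 545.402 = 919.5377 mg

920 mg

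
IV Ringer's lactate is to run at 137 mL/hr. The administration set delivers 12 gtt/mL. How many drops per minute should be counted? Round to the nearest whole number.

137 mL/hr ÷ 60 min/hr = 2.283333 mL/min
2.283333 mL/min × 12 gtt/mL = 27.4 gtt/min

27 gtt/min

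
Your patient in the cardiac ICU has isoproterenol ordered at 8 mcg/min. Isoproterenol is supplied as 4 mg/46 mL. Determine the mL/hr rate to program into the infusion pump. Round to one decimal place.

8 mcg/min × 60 min/hr = 480 mcg/hr
Concentration = 4 mg ÷ 46 mL = 0.08695652 mg/mL = 86.95652 mcg/mL
Rate = 480 mcg/hr ÷ 86.95652 mcg/mL = 5.52 mL/hr

5.5 mL/hr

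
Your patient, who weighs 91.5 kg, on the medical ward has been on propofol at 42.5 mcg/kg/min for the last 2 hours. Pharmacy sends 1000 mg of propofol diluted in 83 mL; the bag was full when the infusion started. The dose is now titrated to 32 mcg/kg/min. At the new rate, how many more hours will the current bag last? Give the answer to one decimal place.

Initial rate:
Dose = 42.5 mcg/kg/min × 91.5 kg = 3888.75 mcg/min
3888.75 mcg/min × 60 min/hr = 233325 mcg/hr
Concentration = 1000 mg ÷ 83 mL = 12.04819 mg/mL = 12048.19 mcg/mL
Rate = 233325 mcg/hr ÷ 12048.19 mcg/mL = 19.36597 mL/hr
Volume infused so far = 19.36597 mL/hr × 2 hr = 38.73195 mL
Volume remaining = 83 − 38.73195 = 44.26805 mL
New rate:
Dose = 32 mcg/kg/min × 91.5 kg = 2928 mcg/min
2928 mcg/min × 60 min/hr = 175680 mcg/hr
Rate = 175680 mcg/hr ÷ 12048.19 mcg/mL = 14.58144 mL/hr
Time remaining = 44.26805 mL ÷ 14.58144 mL/hr = 3.035918 hr

3.0 hours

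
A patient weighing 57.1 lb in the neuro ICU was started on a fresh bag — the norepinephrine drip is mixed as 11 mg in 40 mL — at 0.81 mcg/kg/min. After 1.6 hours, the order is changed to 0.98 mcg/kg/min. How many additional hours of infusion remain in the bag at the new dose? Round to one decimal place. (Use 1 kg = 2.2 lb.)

Initial rate:
Weight = 57.1 lb ÷ 2.2 lb/kg = 25.95455 kg
Dose = 0.81 mcg/kg/min × 25.95455 kg = 21.02318 mcg/min
21.02318 mcg/min × 60 min/hr = 1261.391 mcg/hr
Concentration = 11 mg ÷ 40 mL = 0.275 mg/mL = 275 mcg/mL
Rate = 1261.391 mcg/hr ÷ 275 mcg/mL = 4.586876 mL/hr
Volume infused so far = 4.586876 mL/hr × 1.6 hr = 7.339002 mL
Volume remaining = 40 − 7.339002 = 32.661 mL
New rate:
Dose = 0.98 mcg/kg/min × 25.95455 kg = 25.43545 mcg/min
25.43545 mcg/min × 60 min/hr = 1526.127 mcg/hr
Rate = 1526.127 mcg/hr ÷ 275 mcg/mL = 5.549554 mL/hr
Time remaining = 32.661 mL ÷ 5.549554 mL/hr = 5.885338 hr

5.9 hours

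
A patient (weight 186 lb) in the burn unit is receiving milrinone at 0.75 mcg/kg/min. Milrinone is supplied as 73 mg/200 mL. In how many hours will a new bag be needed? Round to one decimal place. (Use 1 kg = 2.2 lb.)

19.2 hours

Weight = 186 lb ÷ 2.2 lb/kg = 84.54545 kg
Dose = 0.75 mcg/kg/min × 84.54545 kg = 63.40909 mcg/min
63.40909 mcg/min × 60 min/hr = 3804.545 mcg/hr
Concentration = 73 mg ÷ 200 mL = 0.365 mg/mL = 365 mcg/mL
Rate = 3804.545 mcg/hr ÷ 365 mcg/mL = 10.42341 mL/hr
Duration = 200 mL ÷ 10.42341 mL/hr = 19.18757 hr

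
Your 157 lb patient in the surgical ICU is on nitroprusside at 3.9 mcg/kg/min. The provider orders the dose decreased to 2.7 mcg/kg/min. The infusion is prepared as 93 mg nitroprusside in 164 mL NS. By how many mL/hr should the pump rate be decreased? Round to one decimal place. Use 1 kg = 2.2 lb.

9.1 mL/hr

At the current dose:
Weight = 157 lb ÷ 2.2 lb/kg = 71.36364 kg
Dose = 3.9 mcg/kg/min × 71.36364 kg = 278.3182 mcg/min
278.3182 mcg/min × 60 min/hr = 16699.09 mcg/hr
Concentration = 93 mg ÷ 164 mL = 0.5670732 mg/mL = 567.0732 mcg/mL
Rate = 16699.09 mcg/hr ÷ 567.0732 mcg/mL = 29.44786 mL/hr
At the new dose:
Dose = 2.7 mcg/kg/min × 71.36364 kg = 192.6818 mcg/min
192.6818 mcg/min × 60 min/hr = 11560.91 mcg/hr
Rate = 11560.91 mcg/hr ÷ 567.0732 mcg/mL = 20.38698 mL/hr
Change = 20.38698 − 29.44786 = -9.06088 mL/hr → 9.06088 mL/hr decrease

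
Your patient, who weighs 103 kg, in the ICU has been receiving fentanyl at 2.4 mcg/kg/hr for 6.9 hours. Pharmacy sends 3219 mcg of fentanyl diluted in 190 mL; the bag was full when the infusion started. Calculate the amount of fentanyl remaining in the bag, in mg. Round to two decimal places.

Dose = 2.4 mcg/kg/hr × 103 kg = 247.2 mcg/hr
Concentration = 3219 mcg ÷ 190 mL = 16.94211 mcg/mL
Rate = 247.2 mcg/hr ÷ 16.94211 mcg/mL = 14.59087 mL/hr
Volume infused = 14.59087 mL/hr × 6.9 hr = 100.677 mL
Volume remaining = 190 − 100.677 = 89.32302 mL
Drug remaining = 89.32302 mL × 16.94211 mcg/mL = 1513.32 mcg = 1.51332 mg

1.51 mg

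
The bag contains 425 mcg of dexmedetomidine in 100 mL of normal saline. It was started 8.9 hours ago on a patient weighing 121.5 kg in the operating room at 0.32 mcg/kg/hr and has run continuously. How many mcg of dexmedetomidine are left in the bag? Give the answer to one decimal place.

Dose = 0.32 mcg/kg/hr × 121.5 kg = 38.88 mcg/hr
Concentration = 425 mcg ÷ 100 mL = 4.25 mcg/mL
Rate = 38.88 mcg/hr ÷ 4.25 mcg/mL = 9.148235 mL/hr
Volume infused = 9.148235 mL/hr × 8.9 hr = 81.41929 mL
Volume remaining = 100 − 81.41929 = 18.58071 mL
Drug remaining = 18.58071 mL × 4.25 mcg/mL = 78.968 mcg

79.0 mcg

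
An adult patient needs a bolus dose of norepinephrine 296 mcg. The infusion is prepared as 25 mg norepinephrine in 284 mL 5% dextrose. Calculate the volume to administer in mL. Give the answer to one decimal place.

Concentration = 25 mg ÷ 284 mL = 0.08802817 mg/mL = 88.02817 mcg/mL
Volume = 296 mcg ÷ 88.02817 mcg/mL = 3.36256 mL

3.4 mL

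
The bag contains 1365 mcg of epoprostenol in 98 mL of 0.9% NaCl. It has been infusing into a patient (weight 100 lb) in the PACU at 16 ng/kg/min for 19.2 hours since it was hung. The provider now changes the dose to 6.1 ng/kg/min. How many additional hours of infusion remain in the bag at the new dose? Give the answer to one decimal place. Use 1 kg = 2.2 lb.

Initial rate:
Weight = 100 lb ÷ 2.2 lb/kg = 45.45455 kg
Dose = 16 ng/kg/min × 45.45455 kg = 727.2727 ng/min
727.2727 ng/min × 60 min/hr = 43636.36 ng/hr
Concentration = 1365 mcg ÷ 98 mL = 13.92857 mcg/mL = 13928.57 ng/mL
Rate = 43636.36 ng/hr ÷ 13928.57 ng/mL = 3.132867 mL/hr
Volume infused so far = 3.132867 mL/hr × 19.2 hr = 60.15105 mL
Volume remaining = 98 − 60.15105 = 37.84895 mL
New rate:
Dose = 6.1 ng/kg/min × 45.45455 kg = 277.2727 ng/min
277.2727 ng/min × 60 min/hr = 16636.36 ng/hr
Rate = 16636.36 ng/hr ÷ 13928.57 ng/mL = 1.194406 mL/hr
Time remaining = 37.84895 mL ÷ 1.194406 mL/hr = 31.68852 hr

31.7 hours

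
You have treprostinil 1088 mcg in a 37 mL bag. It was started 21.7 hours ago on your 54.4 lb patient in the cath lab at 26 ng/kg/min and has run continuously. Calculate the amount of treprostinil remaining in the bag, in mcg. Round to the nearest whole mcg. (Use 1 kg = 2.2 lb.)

Weight = 54.4 lb ÷ 2.2 lb/kg = 24.72727 kg
Dose = 26 ng/kg/min × 24.72727 kg = 642.9091 ng/min
642.9091 ng/min × 60 min/hr = 38574.55 ng/hr
Concentration = 1088 mcg ÷ 37 mL = 29.40541 mcg/mL = 29405.41 ng/mL
Rate = 38574.55 ng/hr ÷ 29405.41 ng/mL = 1.311818 mL/hr
Volume infused = 1.311818 mL/hr × 21.7 hr = 28.46645 mL
Volume remaining = 37 − 28.46645 = 8.533545 mL
Drug remaining = 8.533545 mL × 29405.41 ng/mL = 250932.4 ng = 250.9324 mcg

251 mcg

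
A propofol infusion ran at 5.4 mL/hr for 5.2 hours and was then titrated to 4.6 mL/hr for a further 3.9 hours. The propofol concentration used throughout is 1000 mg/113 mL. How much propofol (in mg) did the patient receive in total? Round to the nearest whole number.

Concentration = 1000 mg ÷ 113 mL = 8.849558 mg/mL
Stage 1: 5.4 mL/hr × 5.2 hr = 28.08 mL → 28.08 mL × 8.849558 mg/mL = 248.4956 mg
Stage 2: 4.6 mL/hr × 3.9 hr = 17.94 mL → 17.94 mL × 8.849558 mg/mL = 158.7611 mg
Total = 248.4956 + 158.7611 = 407.2566 mg

407 mg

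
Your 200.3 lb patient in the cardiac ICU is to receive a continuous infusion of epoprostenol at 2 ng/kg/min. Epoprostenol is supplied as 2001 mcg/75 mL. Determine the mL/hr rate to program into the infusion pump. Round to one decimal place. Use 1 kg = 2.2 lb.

0.4 mL/hr

Weight = 200.3 lb ÷ 2.2 lb/kg = 91.04545 kg
Dose = 2 ng/kg/min × 91.04545 kg = 182.0909 ng/min
182.0909 ng/min × 60 min/hr = 10925.45 ng/hr
Concentration = 2001 mcg ÷ 75 mL = 26.68 mcg/mL = 26680 ng/mL
Rate = 10925.45 ng/hr ÷ 26680 ng/mL = 0.4094998 mL/hr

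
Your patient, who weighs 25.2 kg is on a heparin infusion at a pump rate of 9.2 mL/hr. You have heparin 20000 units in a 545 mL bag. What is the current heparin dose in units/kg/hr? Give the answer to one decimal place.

13.4 units/kg/hr

Concentration = 20000 units ÷ 545 mL = 36.69725 units/mL
Drug rate = 9.2 mL/hr × 36.69725 units/mL = 337.6147 units/hr
337.6147 units/hr ÷ 25.2 kg = 13.39741 units/kg/hr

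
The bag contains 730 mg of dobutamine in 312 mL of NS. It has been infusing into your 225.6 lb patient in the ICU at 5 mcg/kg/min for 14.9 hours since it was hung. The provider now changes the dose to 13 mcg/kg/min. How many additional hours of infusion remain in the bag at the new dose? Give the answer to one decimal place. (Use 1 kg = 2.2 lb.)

3.4 hours

Initial rate:
Weight = 225.6 lb ÷ 2.2 lb/kg = 102.5455 kg
Dose = 5 mcg/kg/min × 102.5455 kg = 512.7273 mcg/min
512.7273 mcg/min × 60 min/hr = 30763.64 mcg/hr
Concentration = 730 mg ÷ 312 mL = 2.339744 mg/mL = 2339.744 mcg/mL
Rate = 30763.64 mcg/hr ÷ 2339.744 mcg/mL = 13.14829 mL/hr
Volume infused so far = 13.14829 mL/hr × 14.9 hr = 195.9096 mL
Volume remaining = 312 − 195.9096 = 116.0904 mL
New rate:
Dose = 13 mcg/kg/min × 102.5455 kg = 1333.091 mcg/min
1333.091 mcg/min × 60 min/hr = 79985.45 mcg/hr
Rate = 79985.45 mcg/hr ÷ 2339.744 mcg/mL = 34.18556 mL/hr
Time remaining = 116.0904 mL ÷ 34.18556 mL/hr = 3.39589 hr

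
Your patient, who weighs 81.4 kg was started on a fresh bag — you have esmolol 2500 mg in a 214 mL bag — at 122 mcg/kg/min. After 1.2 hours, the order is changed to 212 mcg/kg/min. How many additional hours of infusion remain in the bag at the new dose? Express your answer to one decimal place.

Initial rate:
Dose = 122 mcg/kg/min × 81.4 kg = 9930.8 mcg/min
9930.8 mcg/min × 60 min/hr = 595848 mcg/hr
Concentration = 2500 mg ÷ 214 mL = 11.68224 mg/mL = 11682.24 mcg/mL
Rate = 595848 mcg/hr ÷ 11682.24 mcg/mL = 51.00459 mL/hr
Volume infused so far = 51.00459 mL/hr × 1.2 hr = 61.20551 mL
Volume remaining = 214 − 61.20551 = 152.7945 mL
New rate:
Dose = 212 mcg/kg/min × 81.4 kg = 17256.8 mcg/min
17256.8 mcg/min × 60 min/hr = 1035408 mcg/hr
Rate = 1035408 mcg/hr ÷ 11682.24 mcg/mL = 88.63092 mL/hr
Time remaining = 152.7945 mL ÷ 88.63092 mL/hr = 1.723941 hr

1.7 hours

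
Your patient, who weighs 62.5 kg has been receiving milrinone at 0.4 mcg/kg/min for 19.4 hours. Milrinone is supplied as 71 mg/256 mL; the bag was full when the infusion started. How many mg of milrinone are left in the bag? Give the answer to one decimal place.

41.9 mg

Dose = 0.4 mcg/kg/min × 62.5 kg = 25 mcg/min
25 mcg/min × 60 min/hr = 1500 mcg/hr
Concentration = 71 mg ÷ 256 mL = 0.2773438 mg/mL = 277.3438 mcg/mL
Rate = 1500 mcg/hr ÷ 277.3438 mcg/mL = 5.408451 mL/hr
Volume infused = 5.408451 mL/hr × 19.4 hr = 104.9239 mL
Volume remaining = 256 − 104.9239 = 151.0761 mL
Drug remaining = 151.0761 mL × 277.3438 mcg/mL = 41900 mcg = 41.9 mg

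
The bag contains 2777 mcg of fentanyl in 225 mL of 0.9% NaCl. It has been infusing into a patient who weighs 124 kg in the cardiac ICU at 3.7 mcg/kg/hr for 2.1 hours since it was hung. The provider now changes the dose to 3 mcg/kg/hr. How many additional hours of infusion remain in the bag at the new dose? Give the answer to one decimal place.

Initial rate:
Dose = 3.7 mcg/kg/hr × 124 kg = 458.8 mcg/hr
Concentration = 2777 mcg ÷ 225 mL = 12.34222 mcg/mL
Rate = 458.8 mcg/hr ÷ 12.34222 mcg/mL = 37.17321 mL/hr
Volume infused so far = 37.17321 mL/hr × 2.1 hr = 78.06374 mL
Volume remaining = 225 − 78.06374 = 146.9363 mL
New rate:
Dose = 3 mcg/kg/hr × 124 kg = 372 mcg/hr
Rate = 372 mcg/hr ÷ 12.34222 mcg/mL = 30.14044 mL/hr
Time remaining = 146.9363 mL ÷ 30.14044 mL/hr = 4.875054 hr

4.9 hours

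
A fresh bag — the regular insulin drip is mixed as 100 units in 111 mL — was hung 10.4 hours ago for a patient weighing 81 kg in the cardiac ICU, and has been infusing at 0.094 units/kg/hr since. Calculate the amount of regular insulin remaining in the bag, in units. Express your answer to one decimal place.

Dose = 0.094 units/kg/hr × 81 kg = 7.614 units/hr
Concentration = 100 units ÷ 111 mL = 0.9009009 units/mL
Rate = 7.614 units/hr ÷ 0.9009009 units/mL = 8.45154 mL/hr
Volume infused = 8.45154 mL/hr × 10.4 hr = 87.89602 mL
Volume remaining = 111 − 87.89602 = 23.10398 mL
Drug remaining = 23.10398 mL × 0.9009009 units/mL = 20.8144 units

20.8 units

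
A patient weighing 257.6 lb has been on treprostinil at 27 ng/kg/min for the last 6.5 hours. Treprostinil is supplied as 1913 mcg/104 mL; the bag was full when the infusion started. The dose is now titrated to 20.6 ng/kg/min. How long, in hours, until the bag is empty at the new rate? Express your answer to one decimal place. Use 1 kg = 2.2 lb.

4.7 hours

Initial rate:
Weight = 257.6 lb ÷ 2.2 lb/kg = 117.0909 kg
Dose = 27 ng/kg/min × 117.0909 kg = 3161.455 ng/min
3161.455 ng/min × 60 min/hr = 189687.3 ng/hr
Concentration = 1913 mcg ÷ 104 mL = 18.39423 mcg/mL = 18394.23 ng/mL
Rate = 189687.3 ng/hr ÷ 18394.23 ng/mL = 10.31232 mL/hr
Volume infused so far = 10.31232 mL/hr × 6.5 hr = 67.03011 mL
Volume remaining = 104 − 67.03011 = 36.96989 mL
New rate:
Dose = 20.6 ng/kg/min × 117.0909 kg = 2412.073 ng/min
2412.073 ng/min × 60 min/hr = 144724.4 ng/hr
Rate = 144724.4 ng/hr ÷ 18394.23 ng/mL = 7.867921 mL/hr
Time remaining = 36.96989 mL ÷ 7.867921 mL/hr = 4.698813 hr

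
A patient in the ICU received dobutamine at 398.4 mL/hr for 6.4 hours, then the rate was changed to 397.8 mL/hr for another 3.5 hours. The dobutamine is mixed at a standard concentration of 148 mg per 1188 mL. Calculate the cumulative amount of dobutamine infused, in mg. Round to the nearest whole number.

491 mg

Concentration = 148 mg ÷ 1188 mL = 0.1245791 mg/mL
Stage 1: 398.4 mL/hr × 6.4 hr = 2549.76 mL → 2549.76 mL × 0.1245791 mg/mL = 317.6469 mg
Stage 2: 397.8 mL/hr × 3.5 hr = 1392.3 mL → 1392.3 mL × 0.1245791 mg/mL = 173.4515 mg
Total = 317.6469 + 173.4515 = 491.0984 mg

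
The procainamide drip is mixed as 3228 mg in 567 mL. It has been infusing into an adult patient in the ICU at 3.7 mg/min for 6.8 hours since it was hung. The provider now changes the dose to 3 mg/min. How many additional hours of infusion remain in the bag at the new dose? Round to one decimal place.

9.5 hours

Initial rate:
3.7 mg/min × 60 min/hr = 222 mg/hr
Concentration = 3228 mg ÷ 567 mL = 5.693122 mg/mL
Rate = 222 mg/hr ÷ 5.693122 mg/mL = 38.99442 mL/hr
Volume infused so far = 38.99442 mL/hr × 6.8 hr = 265.1621 mL
Volume remaining = 567 − 265.1621 = 301.8379 mL
New rate:
3 mg/min × 60 min/hr = 180 mg/hr
Rate = 180 mg/hr ÷ 5.693122 mg/mL = 31.6171 mL/hr
Time remaining = 301.8379 mL ÷ 31.6171 mL/hr = 9.546667 hr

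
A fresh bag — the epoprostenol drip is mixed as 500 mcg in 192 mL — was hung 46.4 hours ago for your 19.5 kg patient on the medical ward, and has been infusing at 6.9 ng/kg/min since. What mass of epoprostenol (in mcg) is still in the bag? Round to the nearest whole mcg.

Dose = 6.9 ng/kg/min × 19.5 kg = 134.55 ng/min
134.55 ng/min × 60 min/hr = 8073 ng/hr
Concentration = 500 mcg ÷ 192 mL = 2.604167 mcg/mL = 2604.167 ng/mL
Rate = 8073 ng/hr ÷ 2604.167 ng/mL = 3.100032 mL/hr
Volume infused = 3.100032 mL/hr × 46.4 hr = 143.8415 mL
Volume remaining = 192 − 143.8415 = 48.15852 mL
Drug remaining = 48.15852 mL × 2604.167 ng/mL = 125412.8 ng = 125.4128 mcg

125 mcg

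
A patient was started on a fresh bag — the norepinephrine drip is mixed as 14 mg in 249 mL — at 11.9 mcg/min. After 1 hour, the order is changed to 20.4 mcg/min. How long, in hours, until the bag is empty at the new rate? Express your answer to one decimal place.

10.9 hours

Initial rate:
11.9 mcg/min × 60 min/hr = 714 mcg/hr
Concentration = 14 mg ÷ 249 mL = 0.0562249 mg/mL = 56.2249 mcg/mL
Rate = 714 mcg/hr ÷ 56.2249 mcg/mL = 12.699 mL/hr
Volume infused so far = 12.699 mL/hr × 1 hr = 12.699 mL
Volume remaining = 249 − 12.699 = 236.301 mL
New rate:
20.4 mcg/min × 60 min/hr = 1224 mcg/hr
Rate = 1224 mcg/hr ÷ 56.2249 mcg/mL = 21.76971 mL/hr
Time remaining = 236.301 mL ÷ 21.76971 mL/hr = 10.85458 hr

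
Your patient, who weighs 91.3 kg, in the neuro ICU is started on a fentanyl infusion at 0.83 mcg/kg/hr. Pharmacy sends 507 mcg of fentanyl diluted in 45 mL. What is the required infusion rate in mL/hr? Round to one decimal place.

6.7 mL/hr

Dose = 0.83 mcg/kg/hr × 91.3 kg = 75.779 mcg/hr
Concentration = 507 mcg ÷ 45 mL = 11.26667 mcg/mL
Rate = 75.779 mcg/hr ÷ 11.26667 mcg/mL = 6.725947 mL/hr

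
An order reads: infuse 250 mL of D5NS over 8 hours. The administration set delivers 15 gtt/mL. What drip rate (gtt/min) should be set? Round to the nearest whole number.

250 mL ÷ (8 hr × 60 = 480 min) = 0.5208333 mL/min
0.5208333 mL/min × 15 gtt/mL = 7.8125 gtt/min

8 gtt/min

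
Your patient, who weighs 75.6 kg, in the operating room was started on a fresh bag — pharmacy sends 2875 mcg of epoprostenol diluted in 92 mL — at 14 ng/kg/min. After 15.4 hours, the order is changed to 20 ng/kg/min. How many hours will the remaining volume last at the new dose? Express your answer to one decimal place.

Initial rate:
Dose = 14 ng/kg/min × 75.6 kg = 1058.4 ng/min
1058.4 ng/min × 60 min/hr = 63504 ng/hr
Concentration = 2875 mcg ÷ 92 mL = 31.25 mcg/mL = 31250 ng/mL
Rate = 63504 ng/hr ÷ 31250 ng/mL = 2.032128 mL/hr
Volume infused so far = 2.032128 mL/hr × 15.4 hr = 31.29477 mL
Volume remaining = 92 − 31.29477 = 60.70523 mL
New rate:
Dose = 20 ng/kg/min × 75.6 kg = 1512 ng/min
1512 ng/min × 60 min/hr = 90720 ng/hr
Rate = 90720 ng/hr ÷ 31250 ng/mL = 2.90304 mL/hr
Time remaining = 60.70523 mL ÷ 2.90304 mL/hr = 20.91092 hr

20.9 hours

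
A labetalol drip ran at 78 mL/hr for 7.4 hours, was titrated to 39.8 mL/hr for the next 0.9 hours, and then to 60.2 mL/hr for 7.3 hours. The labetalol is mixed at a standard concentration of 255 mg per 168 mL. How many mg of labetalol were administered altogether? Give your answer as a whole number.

1598 mg

Concentration = 255 mg ÷ 168 mL = 1.517857 mg/mL
Stage 1: 78 mL/hr × 7.4 hr = 577.2 mL → 577.2 mL × 1.517857 mg/mL = 876.1071 mg
Stage 2: 39.8 mL/hr × 0.9 hr = 35.82 mL → 35.82 mL × 1.517857 mg/mL = 54.36964 mg
Stage 3: 60.2 mL/hr × 7.3 hr = 439.46 mL → 439.46 mL × 1.517857 mg/mL = 667.0375 mg
Total = 876.1071 + 54.36964 + 667.0375 = 1597.514 mg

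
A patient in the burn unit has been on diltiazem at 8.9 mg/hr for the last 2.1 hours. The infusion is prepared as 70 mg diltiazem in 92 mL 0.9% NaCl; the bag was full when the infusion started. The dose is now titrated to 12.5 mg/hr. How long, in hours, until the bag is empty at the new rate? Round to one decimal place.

4.1 hours

Initial rate:
Concentration = 70 mg ÷ 92 mL = 0.7608696 mg/mL
Rate = 8.9 mg/hr ÷ 0.7608696 mg/mL = 11.69714 mL/hr
Volume infused so far = 11.69714 mL/hr × 2.1 hr = 24.564 mL
Volume remaining = 92 − 24.564 = 67.436 mL
New rate:
Rate = 12.5 mg/hr ÷ 0.7608696 mg/mL = 16.42857 mL/hr
Time remaining = 67.436 mL ÷ 16.42857 mL/hr = 4.1048 hr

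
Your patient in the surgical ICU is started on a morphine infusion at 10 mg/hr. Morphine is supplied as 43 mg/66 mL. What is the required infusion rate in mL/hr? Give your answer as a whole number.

15 mL/hr

Concentration = 43 mg ÷ 66 mL = 0.6515152 mg/mL
Rate = 10 mg/hr ÷ 0.6515152 mg/mL = 15.34884 mL/hr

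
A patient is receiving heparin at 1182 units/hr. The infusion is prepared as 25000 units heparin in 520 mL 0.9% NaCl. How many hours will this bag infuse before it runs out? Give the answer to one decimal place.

Concentration = 25000 units ÷ 520 mL = 48.07692 units/mL
Rate = 1182 units/hr ÷ 48.07692 units/mL = 24.5856 mL/hr
Duration = 520 mL ÷ 24.5856 mL/hr = 21.15059 hr

21.2 hours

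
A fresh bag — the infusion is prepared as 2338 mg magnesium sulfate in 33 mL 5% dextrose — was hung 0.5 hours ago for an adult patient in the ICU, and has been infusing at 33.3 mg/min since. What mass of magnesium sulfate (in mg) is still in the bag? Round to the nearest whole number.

33.3 mg/min × 60 min/hr = 1998 mg/hr
Concentration = 2338 mg ÷ 33 mL = 70.84848 mg/mL
Rate = 1998 mg/hr ÷ 70.84848 mg/mL = 28.20103 mL/hr
Volume infused = 28.20103 mL/hr × 0.5 hr = 14.10051 mL
Volume remaining = 33 − 14.10051 = 18.89949 mL
Drug remaining = 18.89949 mL × 70.84848 mg/mL = 1339 mg

1339 mg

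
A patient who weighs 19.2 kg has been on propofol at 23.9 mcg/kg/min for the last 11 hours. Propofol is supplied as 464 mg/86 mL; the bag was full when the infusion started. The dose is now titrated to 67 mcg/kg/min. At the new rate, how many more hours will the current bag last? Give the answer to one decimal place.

2.1 hours

Initial rate:
Dose = 23.9 mcg/kg/min × 19.2 kg = 458.88 mcg/min
458.88 mcg/min × 60 min/hr = 27532.8 mcg/hr
Concentration = 464 mg ÷ 86 mL = 5.395349 mg/mL = 5395.349 mcg/mL
Rate = 27532.8 mcg/hr ÷ 5395.349 mcg/mL = 5.103062 mL/hr
Volume infused so far = 5.103062 mL/hr × 11 hr = 56.13368 mL
Volume remaining = 86 − 56.13368 = 29.86632 mL
New rate:
Dose = 67 mcg/kg/min × 19.2 kg = 1286.4 mcg/min
1286.4 mcg/min × 60 min/hr = 77184 mcg/hr
Rate = 77184 mcg/hr ÷ 5395.349 mcg/mL = 14.30566 mL/hr
Time remaining = 29.86632 mL ÷ 14.30566 mL/hr = 2.087728 hr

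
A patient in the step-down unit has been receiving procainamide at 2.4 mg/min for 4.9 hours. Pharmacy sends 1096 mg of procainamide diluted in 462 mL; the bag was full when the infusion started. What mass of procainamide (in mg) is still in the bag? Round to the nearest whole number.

2.4 mg/min × 60 min/hr = 144 mg/hr
Concentration = 1096 mg ÷ 462 mL = 2.372294 mg/mL
Rate = 144 mg/hr ÷ 2.372294 mg/mL = 60.70073 mL/hr
Volume infused = 60.70073 mL/hr × 4.9 hr = 297.4336 mL
Volume remaining = 462 − 297.4336 = 164.5664 mL
Drug remaining = 164.5664 mL × 2.372294 mg/mL = 390.4 mg

390 mg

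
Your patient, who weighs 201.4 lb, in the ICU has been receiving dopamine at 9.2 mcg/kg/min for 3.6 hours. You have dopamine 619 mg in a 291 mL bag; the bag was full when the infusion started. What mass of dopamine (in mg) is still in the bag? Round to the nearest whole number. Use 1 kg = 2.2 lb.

Weight = 201.4 lb ÷ 2.2 lb/kg = 91.54545 kg
Dose = 9.2 mcg/kg/min × 91.54545 kg = 842.2182 mcg/min
842.2182 mcg/min × 60 min/hr = 50533.09 mcg/hr
Concentration = 619 mg ÷ 291 mL = 2.127148 mg/mL = 2127.148 mcg/mL
Rate = 50533.09 mcg/hr ÷ 2127.148 mcg/mL = 23.75627 mL/hr
Volume infused = 23.75627 mL/hr × 3.6 hr = 85.52256 mL
Volume remaining = 291 − 85.52256 = 205.4774 mL
Drug remaining = 205.4774 mL × 2127.148 mcg/mL = 437080.9 mcg = 437.0809 mg

437 mg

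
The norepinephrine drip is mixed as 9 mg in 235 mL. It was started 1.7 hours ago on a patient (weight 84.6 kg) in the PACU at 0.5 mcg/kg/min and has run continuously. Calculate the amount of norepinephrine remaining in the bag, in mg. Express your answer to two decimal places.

4.69 mg

Dose = 0.5 mcg/kg/min × 84.6 kg = 42.3 mcg/min
42.3 mcg/min × 60 min/hr = 2538 mcg/hr
Concentration = 9 mg ÷ 235 mL = 0.03829787 mg/mL = 38.29787 mcg/mL
Rate = 2538 mcg/hr ÷ 38.29787 mcg/mL = 66.27 mL/hr
Volume infused = 66.27 mL/hr × 1.7 hr = 112.659 mL
Volume remaining = 235 − 112.659 = 122.341 mL
Drug remaining = 122.341 mL × 38.29787 mcg/mL = 4685.4 mcg = 4.6854 mg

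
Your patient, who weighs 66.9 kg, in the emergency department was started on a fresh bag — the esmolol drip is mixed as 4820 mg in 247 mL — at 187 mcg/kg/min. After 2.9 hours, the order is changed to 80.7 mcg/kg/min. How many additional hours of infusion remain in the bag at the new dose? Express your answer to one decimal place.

Initial rate:
Dose = 187 mcg/kg/min × 66.9 kg = 12510.3 mcg/min
12510.3 mcg/min × 60 min/hr = 750618 mcg/hr
Concentration = 4820 mg ÷ 247 mL = 19.51417 mg/mL = 19514.17 mcg/mL
Rate = 750618 mcg/hr ÷ 19514.17 mcg/mL = 38.46528 mL/hr
Volume infused so far = 38.46528 mL/hr × 2.9 hr = 111.5493 mL
Volume remaining = 247 − 111.5493 = 135.4507 mL
New rate:
Dose = 80.7 mcg/kg/min × 66.9 kg = 5398.83 mcg/min
5398.83 mcg/min × 60 min/hr = 323929.8 mcg/hr
Rate = 323929.8 mcg/hr ÷ 19514.17 mcg/mL = 16.59972 mL/hr
Time remaining = 135.4507 mL ÷ 16.59972 mL/hr = 8.159817 hr

8.2 hours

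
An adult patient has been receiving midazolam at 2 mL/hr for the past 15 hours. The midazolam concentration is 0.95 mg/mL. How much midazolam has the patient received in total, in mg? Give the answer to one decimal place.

Drug rate = 2 mL/hr × 0.95 mg/mL = 1.9 mg/hr
Total = 1.9 mg/hr × 15 hr = 28.5 mg

28.5 mg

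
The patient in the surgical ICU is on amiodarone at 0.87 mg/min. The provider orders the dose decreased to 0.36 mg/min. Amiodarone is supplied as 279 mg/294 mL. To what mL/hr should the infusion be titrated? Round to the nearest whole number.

23 mL/hr

0.36 mg/min × 60 min/hr = 21.6 mg/hr
Concentration = 279 mg ÷ 294 mL = 0.9489796 mg/mL
Rate = 21.6 mg/hr ÷ 0.9489796 mg/mL = 22.76129 mL/hr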